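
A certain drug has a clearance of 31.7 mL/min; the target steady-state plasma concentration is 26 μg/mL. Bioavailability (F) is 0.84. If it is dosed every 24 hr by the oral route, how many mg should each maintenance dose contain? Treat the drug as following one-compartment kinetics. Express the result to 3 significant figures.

Convert clearance: 31.7 mL/min × 60 min/h ÷ 1000 mL/L = 1.902 L/h
At steady state, dose per interval replaces the amount cleared in that interval: F·D/τ = CL·Css.
D = CL × Css × τ / F = 1.902 × 26 × 24 / 0.84 = 1413 mg

1410 mg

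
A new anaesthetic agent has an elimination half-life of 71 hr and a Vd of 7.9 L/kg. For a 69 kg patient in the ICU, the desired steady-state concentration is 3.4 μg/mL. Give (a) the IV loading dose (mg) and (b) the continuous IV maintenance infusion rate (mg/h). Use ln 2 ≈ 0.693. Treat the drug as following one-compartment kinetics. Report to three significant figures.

Vd = 7.9 L/kg × 69 kg = 545.1 L
LD = Vd × C = 545.1 × 3.4 = 1853 mg
CL = 0.693 × Vd / t½ = 0.693 × 545.1 / 71 = 5.320 L/h
Infusion rate = CL × Css = 5.320 × 3.4 = 18.09 mg/h

(a) 1850 mg; (b) 18.1 mg/h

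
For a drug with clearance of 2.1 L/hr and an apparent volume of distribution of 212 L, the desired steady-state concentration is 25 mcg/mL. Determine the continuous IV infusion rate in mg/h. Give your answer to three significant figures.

Rate = CL × Css = 2.100 × 25 = 52.50 mg/h

52.5 mg/h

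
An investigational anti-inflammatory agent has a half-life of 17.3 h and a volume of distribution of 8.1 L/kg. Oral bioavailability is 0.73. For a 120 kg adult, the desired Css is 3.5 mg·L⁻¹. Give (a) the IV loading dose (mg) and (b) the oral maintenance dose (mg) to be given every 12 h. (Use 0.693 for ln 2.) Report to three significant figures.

(a) 3400 mg; (b) 2240 mg

Vd(total) = 120 kg × 8.1 L/kg = 972.0 L
LD = Vd × C = 972.0 × 3.5 = 3402 mg
CL = 0.693 × Vd / t½ = 0.693 × 972.0 / 17.3 = 38.94 L/h
D = CL × Css × τ / F = 38.94 × 3.5 × 12 / 0.73 = 2240 mg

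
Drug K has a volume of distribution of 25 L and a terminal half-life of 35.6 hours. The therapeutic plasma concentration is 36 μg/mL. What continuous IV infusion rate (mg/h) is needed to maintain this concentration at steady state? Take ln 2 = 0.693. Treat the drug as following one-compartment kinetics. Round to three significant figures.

CL = 0.693 × Vd / t½ = 0.693 × 25.00 / 35.6 = 0.4867 L/h
Infusion rate = CL × Css = 0.4867 × 36 = 17.52 mg/h

17.5 mg/h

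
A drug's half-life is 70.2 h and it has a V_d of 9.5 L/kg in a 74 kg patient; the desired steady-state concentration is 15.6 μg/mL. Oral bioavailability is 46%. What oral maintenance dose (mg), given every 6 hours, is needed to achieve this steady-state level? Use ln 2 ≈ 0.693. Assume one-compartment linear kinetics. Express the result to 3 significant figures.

1410 mg

Vd(total) = 74 kg × 9.5 L/kg = 703.0 L
k = 0.693/70.2 = 0.009872 h⁻¹, so CL = k·Vd = 0.009872 × 703.0 = 6.940 L/h
D = CL × Css × τ / F = 6.940 × 15.6 × 6 / 0.46 = 1412 mg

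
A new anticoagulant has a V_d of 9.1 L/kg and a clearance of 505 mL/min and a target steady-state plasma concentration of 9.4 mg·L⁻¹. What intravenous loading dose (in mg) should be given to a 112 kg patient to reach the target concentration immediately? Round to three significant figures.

9580 mg

Vd(total) = 112 kg × 9.1 L/kg = 1019 L
The loading dose fills Vd to the target concentration.
LD = Vd × C = 1019 × 9.400 = 9579 mg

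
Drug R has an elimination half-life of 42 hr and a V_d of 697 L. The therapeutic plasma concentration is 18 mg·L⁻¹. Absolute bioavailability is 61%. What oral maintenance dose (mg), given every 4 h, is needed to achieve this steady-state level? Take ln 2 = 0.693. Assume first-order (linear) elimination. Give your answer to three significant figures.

1360 mg

k = 0.693/42 = 0.01650 h⁻¹, so CL = k·Vd = 0.01650 × 697.0 = 11.50 L/h
D = CL × Css × τ / F = 11.50 × 18 × 4 / 0.61 = 1357 mg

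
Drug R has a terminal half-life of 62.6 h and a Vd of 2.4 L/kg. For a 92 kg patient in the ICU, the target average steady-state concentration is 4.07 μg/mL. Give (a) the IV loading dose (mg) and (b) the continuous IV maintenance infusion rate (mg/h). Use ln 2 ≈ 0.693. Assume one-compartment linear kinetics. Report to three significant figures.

(a) 899 mg; (b) 9.95 mg/h

Total Vd = 2.4 × 92 = 220.8 L
LD = Vd × C = 220.8 × 4.07 = 898.7 mg
CL = 0.693 × Vd / t½ = 0.693 × 220.8 / 62.6 = 2.444 L/h
Infusion rate = CL × Css = 2.444 × 4.07 = 9.947 mg/h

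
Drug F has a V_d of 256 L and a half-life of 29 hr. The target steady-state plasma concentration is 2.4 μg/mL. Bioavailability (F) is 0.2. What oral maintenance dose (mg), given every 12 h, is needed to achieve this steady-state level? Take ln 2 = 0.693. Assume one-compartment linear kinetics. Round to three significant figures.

CL = 0.693 × Vd / t½ = 0.693 × 256.0 / 29 = 6.118 L/h
D = CL × Css × τ / F = 6.118 × 2.4 × 12 / 0.2 = 881.0 mg

881 mg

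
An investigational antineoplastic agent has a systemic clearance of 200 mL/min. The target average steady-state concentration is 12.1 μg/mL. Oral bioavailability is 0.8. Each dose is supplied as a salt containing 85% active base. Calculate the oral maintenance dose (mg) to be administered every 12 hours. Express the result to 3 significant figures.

2560 mg

CL = 200 mL/min = 200 × 0.06 = 12.00 L/h
D = CL × Css × τ / F / S = 12.00 × 12.1 × 12 / 0.8 / 0.85 = 2562 mg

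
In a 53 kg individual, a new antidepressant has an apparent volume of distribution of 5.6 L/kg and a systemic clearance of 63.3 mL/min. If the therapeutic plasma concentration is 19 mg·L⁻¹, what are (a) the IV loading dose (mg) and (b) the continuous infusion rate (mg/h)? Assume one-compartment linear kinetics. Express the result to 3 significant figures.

(a) 5640 mg; (b) 72.2 mg/h

Vd = 5.6 L/kg × 53 kg = 296.8 L
Loading dose = Vd × C = 296.8 × 19 = 5639 mg
CL = 63.3 mL/min = 63.3 × 0.06 = 3.798 L/h
Maintenance: replace elimination → rate = CL × Css = 3.798 × 19 = 72.16 mg/h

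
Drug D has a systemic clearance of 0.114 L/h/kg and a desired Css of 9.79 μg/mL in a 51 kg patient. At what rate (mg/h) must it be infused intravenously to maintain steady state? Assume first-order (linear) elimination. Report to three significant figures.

56.9 mg/h

CL = 0.114 L/h/kg × 51 kg = 5.814 L/h
Infusion rate = CL · Css = 5.814 L/h × 9.79 mg/L = 56.92 mg/h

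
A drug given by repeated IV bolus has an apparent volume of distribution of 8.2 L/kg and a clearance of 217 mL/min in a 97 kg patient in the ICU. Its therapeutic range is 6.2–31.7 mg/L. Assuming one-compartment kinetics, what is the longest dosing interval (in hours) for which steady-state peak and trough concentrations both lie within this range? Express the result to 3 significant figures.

99.7 h

Vd = 8.2 L/kg × 97 kg = 795.4 L
CL = 217 mL/min = 217 × 0.06 = 13.02 L/h
k = CL / Vd = 13.02 / 795.4 = 0.01637 h⁻¹
Between IV bolus doses, concentration decays as C = C₀·e^(−kτ), so C_peak/C_trough = e^(kτ).
τ_max = ln(C_peak/C_trough) / k = ln(31.7/6.2) / 0.01637 = 1.632 / 0.01637 = 99.69 h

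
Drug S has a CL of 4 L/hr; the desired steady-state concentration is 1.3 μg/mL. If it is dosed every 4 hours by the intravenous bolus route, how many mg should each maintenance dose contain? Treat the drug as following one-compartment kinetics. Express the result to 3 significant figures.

20.8 mg

D = CL × Css × τ = 4.000 × 1.3 × 4 = 20.80 mg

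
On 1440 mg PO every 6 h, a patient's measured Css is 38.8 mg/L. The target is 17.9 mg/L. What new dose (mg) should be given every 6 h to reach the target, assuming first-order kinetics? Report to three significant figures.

With linear kinetics, Css is proportional to dose rate (D/τ) at fixed clearance.
D₂ = D₁ × (Css,target / Css,current) = 1440 × 17.9/38.8 = 664.3 mg

664 mg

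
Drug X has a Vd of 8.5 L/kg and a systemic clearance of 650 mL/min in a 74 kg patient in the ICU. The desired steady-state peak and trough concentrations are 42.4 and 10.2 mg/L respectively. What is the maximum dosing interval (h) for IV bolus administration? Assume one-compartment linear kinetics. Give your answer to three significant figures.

Vd = 8.5 L/kg × 74 kg = 629.0 L
CL = 650 mL/min = 650 × 0.06 = 39.00 L/h
k = CL / Vd = 39.00 / 629.0 = 0.06200 h⁻¹
Between IV bolus doses, concentration decays as C = C₀·e^(−kτ), so C_peak/C_trough = e^(kτ).
τ_max = ln(C_peak/C_trough) / k = ln(42.4/10.2) / 0.06200 = 1.425 / 0.06200 = 22.98 h

23.0 h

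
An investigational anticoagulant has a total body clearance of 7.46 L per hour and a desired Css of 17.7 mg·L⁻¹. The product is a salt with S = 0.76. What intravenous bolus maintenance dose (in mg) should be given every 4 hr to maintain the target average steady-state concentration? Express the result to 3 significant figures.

695 mg

At steady state, dose per interval replaces the amount cleared in that interval: S·D/τ = CL·Css.
D = CL × Css × τ / S = 7.460 × 17.7 × 4 / 0.76 = 695.0 mg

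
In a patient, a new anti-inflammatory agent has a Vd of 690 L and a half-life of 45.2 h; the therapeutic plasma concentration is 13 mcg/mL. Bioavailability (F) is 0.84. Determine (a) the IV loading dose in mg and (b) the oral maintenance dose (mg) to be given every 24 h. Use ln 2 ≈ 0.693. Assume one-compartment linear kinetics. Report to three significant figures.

LD = Vd × C = 690.0 × 13 = 8970 mg
CL = 0.693 × Vd / t½ = 0.693 × 690.0 / 45.2 = 10.58 L/h
D = CL × Css × τ / F = 10.58 × 13 × 24 / 0.84 = 3930 mg

(a) 8970 mg; (b) 3930 mg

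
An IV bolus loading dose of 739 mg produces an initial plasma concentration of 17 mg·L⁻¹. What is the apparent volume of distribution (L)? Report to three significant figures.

Immediately after an IV bolus, C₀ = Dose / Vd, so Vd = Dose / C₀.
Vd = 739 / 17 = 43.47 L

43.5 L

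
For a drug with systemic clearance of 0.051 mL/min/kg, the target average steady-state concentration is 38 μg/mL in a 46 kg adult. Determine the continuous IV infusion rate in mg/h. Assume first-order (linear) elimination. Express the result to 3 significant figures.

CL = 0.051 mL/min/kg × 46 kg = 2.346 mL/min = 2.346 × 60/1000 = 0.1408 L/h
Rate = CL × Css = 0.1408 × 38 = 5.350 mg/h

5.35 mg/h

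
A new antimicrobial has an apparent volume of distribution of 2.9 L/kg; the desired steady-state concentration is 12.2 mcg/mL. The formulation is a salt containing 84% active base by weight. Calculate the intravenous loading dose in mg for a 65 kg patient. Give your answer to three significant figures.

2740 mg

Vd(total) = 65 kg × 2.9 L/kg = 188.5 L
LD = Vd × C / S = 188.5 × 12.20 / 0.84 = 2738 mg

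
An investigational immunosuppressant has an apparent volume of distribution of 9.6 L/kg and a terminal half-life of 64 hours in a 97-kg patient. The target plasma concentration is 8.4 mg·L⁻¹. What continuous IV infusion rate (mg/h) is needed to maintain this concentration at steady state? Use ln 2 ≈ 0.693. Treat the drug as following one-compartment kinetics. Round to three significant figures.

84.7 mg/h

Vd(total) = 97 kg × 9.6 L/kg = 931.2 L
CL = ln 2 · Vd / t½ = 0.693 × 931.2 / 64 = 10.08 L/h
Infusion rate = CL × Css = 10.08 × 8.4 = 84.67 mg/h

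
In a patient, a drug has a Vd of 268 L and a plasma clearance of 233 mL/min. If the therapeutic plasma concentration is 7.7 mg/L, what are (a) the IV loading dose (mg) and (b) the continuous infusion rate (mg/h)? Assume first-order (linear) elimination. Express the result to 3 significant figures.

LD = Vd · C_target = 268.0 × 7.7 = 2064 mg
CL = 233 mL/min = 233 × 0.06 = 13.98 L/h
Infusion rate = 13.98 L/h × 7.7 mg/L = 107.6 mg/h

(a) 2060 mg; (b) 108 mg/h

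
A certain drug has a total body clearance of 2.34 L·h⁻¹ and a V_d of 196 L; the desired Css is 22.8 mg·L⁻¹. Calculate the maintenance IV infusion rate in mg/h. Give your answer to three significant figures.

Rate = CL × Css = 2.340 × 22.8 = 53.35 mg/h

53.4 mg/h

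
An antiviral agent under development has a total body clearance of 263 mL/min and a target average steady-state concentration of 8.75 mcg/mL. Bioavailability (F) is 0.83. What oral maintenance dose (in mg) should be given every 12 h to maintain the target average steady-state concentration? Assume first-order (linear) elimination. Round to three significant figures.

2000 mg

Convert clearance: 263 mL/min × 60 min/h ÷ 1000 mL/L = 15.78 L/h
D = CL × Css × τ / F = 15.78 × 8.75 × 12 / 0.83 = 1996 mg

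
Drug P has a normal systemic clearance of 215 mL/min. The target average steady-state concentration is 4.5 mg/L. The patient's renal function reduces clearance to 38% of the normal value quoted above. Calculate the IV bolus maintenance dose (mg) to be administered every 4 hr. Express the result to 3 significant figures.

88.2 mg

CL = 215 mL/min × 60/1000 = 12.90 L/h
Patient clearance = 0.38 × 12.90 = 4.902 L/h
D = CL × Css × τ = 4.902 × 4.5 × 4 = 88.24 mg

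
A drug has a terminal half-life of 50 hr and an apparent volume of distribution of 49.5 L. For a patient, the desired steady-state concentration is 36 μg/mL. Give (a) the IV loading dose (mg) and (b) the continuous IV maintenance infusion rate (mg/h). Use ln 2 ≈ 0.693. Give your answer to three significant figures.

(a) 1780 mg; (b) 24.7 mg/h

LD = Vd × C = 49.50 × 36 = 1782 mg
CL = 0.693 × Vd / t½ = 0.693 × 49.50 / 50 = 0.6861 L/h
Infusion rate = CL × Css = 0.6861 × 36 = 24.70 mg/h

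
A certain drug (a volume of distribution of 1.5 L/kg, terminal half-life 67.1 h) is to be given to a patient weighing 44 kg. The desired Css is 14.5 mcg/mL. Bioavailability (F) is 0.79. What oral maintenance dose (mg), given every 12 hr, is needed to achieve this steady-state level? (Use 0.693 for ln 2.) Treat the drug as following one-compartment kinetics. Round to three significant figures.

150 mg

Total Vd = 1.5 × 44 = 66.00 L
CL = 0.693 × Vd / t½ = 0.693 × 66.00 / 67.1 = 0.6816 L/h
D = CL × Css × τ / F = 0.6816 × 14.5 × 12 / 0.79 = 150.1 mg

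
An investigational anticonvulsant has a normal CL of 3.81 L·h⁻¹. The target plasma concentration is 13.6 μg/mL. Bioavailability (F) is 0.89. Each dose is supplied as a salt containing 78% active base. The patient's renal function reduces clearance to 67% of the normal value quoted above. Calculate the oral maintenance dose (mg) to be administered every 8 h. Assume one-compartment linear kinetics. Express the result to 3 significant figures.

Patient clearance = 0.67 × 3.810 = 2.553 L/h
D = CL × Css × τ / F / S = 2.553 × 13.6 × 8 / 0.89 / 0.78 = 400.1 mg

400 mg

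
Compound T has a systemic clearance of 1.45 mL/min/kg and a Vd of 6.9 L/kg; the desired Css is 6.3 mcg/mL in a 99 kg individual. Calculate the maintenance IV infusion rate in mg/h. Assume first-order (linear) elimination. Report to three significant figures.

CL = 1.45 mL/min/kg × 99 kg = 143.6 mL/min = 143.6 × 60/1000 = 8.616 L/h
At steady state, infusion rate equals elimination rate: rate in = CL × Css.
R₀ = 8.616 × 6.3 = 54.28 mg/h

54.3 mg/h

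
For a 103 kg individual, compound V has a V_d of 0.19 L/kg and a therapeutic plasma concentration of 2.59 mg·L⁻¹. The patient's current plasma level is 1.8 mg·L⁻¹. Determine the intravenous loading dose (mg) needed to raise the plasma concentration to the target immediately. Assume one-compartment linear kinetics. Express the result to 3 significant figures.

Vd(total) = 103 kg × 0.19 L/kg = 19.57 L
Concentration deficit ΔC = 2.59 − 1.8 = 0.7900 mg/L
LD = Vd × ΔC = 19.57 × 0.7900 = 15.46 mg

15.5 mg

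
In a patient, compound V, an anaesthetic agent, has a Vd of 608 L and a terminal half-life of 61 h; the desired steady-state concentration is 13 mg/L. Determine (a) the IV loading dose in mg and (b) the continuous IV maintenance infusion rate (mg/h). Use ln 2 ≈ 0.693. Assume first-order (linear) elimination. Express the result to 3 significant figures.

LD = Vd × C = 608.0 × 13 = 7904 mg
CL = 0.693 × Vd / t½ = 0.693 × 608.0 / 61 = 6.907 L/h
Infusion rate = CL × Css = 6.907 × 13 = 89.79 mg/h

(a) 7900 mg; (b) 89.8 mg/h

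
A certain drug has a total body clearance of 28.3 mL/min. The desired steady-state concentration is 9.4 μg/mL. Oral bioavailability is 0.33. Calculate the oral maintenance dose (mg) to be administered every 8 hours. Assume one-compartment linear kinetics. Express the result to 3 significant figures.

387 mg

CL = 28.3 mL/min × 60/1000 = 1.698 L/h
D = CL × Css × τ / F = 1.698 × 9.4 × 8 / 0.33 = 386.9 mg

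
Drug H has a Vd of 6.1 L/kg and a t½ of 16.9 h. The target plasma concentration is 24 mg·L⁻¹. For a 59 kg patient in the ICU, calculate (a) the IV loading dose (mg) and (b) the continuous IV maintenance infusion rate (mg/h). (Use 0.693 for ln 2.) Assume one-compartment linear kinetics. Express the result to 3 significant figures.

Vd = 6.1 L/kg × 59 kg = 359.9 L
LD = Vd × C = 359.9 × 24 = 8638 mg
CL = 0.693 × Vd / t½ = 0.693 × 359.9 / 16.9 = 14.76 L/h
Infusion rate = CL × Css = 14.76 × 24 = 354.2 mg/h

(a) 8640 mg; (b) 354 mg/h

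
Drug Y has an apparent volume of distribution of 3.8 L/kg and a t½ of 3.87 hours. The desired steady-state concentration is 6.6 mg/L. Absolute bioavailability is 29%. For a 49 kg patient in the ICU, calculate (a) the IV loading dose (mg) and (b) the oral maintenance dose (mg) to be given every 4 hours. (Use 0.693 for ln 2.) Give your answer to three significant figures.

Vd(total) = 49 kg × 3.8 L/kg = 186.2 L
LD = Vd × C = 186.2 × 6.6 = 1229 mg
CL = 0.693 × Vd / t½ = 0.693 × 186.2 / 3.87 = 33.34 L/h
D = CL × Css × τ / F = 33.34 × 6.6 × 4 / 0.29 = 3035 mg

(a) 1230 mg; (b) 3040 mg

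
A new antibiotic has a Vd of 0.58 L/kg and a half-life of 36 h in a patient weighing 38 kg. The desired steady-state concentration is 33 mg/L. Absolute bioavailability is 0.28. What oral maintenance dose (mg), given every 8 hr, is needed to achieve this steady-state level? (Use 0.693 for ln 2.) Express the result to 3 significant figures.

400 mg

Total Vd = 0.58 × 38 = 22.04 L
CL = ln 2 · Vd / t½ = 0.693 × 22.04 / 36 = 0.4243 L/h
D = CL × Css × τ / F = 0.4243 × 33 × 8 / 0.28 = 400.1 mg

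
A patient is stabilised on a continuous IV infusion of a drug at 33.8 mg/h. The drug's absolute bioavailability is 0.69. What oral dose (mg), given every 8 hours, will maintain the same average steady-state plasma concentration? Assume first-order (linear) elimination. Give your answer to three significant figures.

392 mg

To maintain the same Css, the systemic dosing rate must be unchanged: F·D/τ = infusion rate.
D = rate × τ / F = 33.8 × 8 / 0.69 = 391.9 mg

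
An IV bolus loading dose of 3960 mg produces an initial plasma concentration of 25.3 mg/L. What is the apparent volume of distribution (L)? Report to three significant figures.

157 L

Immediately after an IV bolus, C₀ = Dose / Vd, so Vd = Dose / C₀.
Vd = 3960 / 25.3 = 156.5 L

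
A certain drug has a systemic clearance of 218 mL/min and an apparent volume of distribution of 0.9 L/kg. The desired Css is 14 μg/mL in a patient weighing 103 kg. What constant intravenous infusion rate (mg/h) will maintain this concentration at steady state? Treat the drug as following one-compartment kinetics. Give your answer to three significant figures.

183 mg/h

CL = 218 mL/min = 218 × 0.06 = 13.08 L/h
Vd does not affect the maintenance rate; only clearance governs steady-state input.
R₀ = 13.08 × 14 = 183.1 mg/h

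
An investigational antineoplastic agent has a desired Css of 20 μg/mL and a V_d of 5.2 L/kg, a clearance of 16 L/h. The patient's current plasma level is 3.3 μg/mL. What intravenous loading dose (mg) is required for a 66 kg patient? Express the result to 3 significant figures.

Vd = 5.2 L/kg × 66 kg = 343.2 L
The loading dose fills Vd to the target concentration; clearance is irrelevant here.
Concentration deficit ΔC = 20 − 3.3 = 16.70 mg/L
LD = Vd × ΔC = 343.2 × 16.70 = 5731 mg

5730 mg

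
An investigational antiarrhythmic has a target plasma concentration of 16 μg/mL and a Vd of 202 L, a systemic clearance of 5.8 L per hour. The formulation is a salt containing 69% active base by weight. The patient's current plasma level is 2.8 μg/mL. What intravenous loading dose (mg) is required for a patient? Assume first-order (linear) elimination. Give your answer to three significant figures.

3860 mg

Concentration deficit ΔC = 16 − 2.8 = 13.20 mg/L
LD = Vd × ΔC / S = 202.0 × 13.20 / 0.69 = 3864 mg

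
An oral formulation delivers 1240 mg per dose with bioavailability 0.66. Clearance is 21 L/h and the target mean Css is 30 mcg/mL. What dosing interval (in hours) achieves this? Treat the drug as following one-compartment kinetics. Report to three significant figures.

1.30 h

F·D/τ = CL·Css → τ = F·D / (CL·Css).
τ = 0.66 × 1240 / (21 × 30) = 1.299 h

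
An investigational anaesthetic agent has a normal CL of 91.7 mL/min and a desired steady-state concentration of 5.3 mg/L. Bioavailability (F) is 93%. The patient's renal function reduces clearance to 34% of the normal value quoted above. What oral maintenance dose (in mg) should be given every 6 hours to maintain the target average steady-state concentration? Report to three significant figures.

64.0 mg

CL = 91.7 mL/min × 60/1000 = 5.502 L/h
Patient clearance = 0.34 × 5.502 = 1.871 L/h
D = CL × Css × τ / F = 1.871 × 5.3 × 6 / 0.93 = 63.98 mg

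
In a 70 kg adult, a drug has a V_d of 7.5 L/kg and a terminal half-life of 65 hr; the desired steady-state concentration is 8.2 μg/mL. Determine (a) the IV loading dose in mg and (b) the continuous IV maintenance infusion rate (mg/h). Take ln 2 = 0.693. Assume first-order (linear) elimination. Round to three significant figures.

(a) 4310 mg; (b) 45.9 mg/h

Vd = 7.5 L/kg × 70 kg = 525.0 L
LD = Vd × C = 525.0 × 8.2 = 4305 mg
CL = 0.693 × Vd / t½ = 0.693 × 525.0 / 65 = 5.597 L/h
Infusion rate = CL × Css = 5.597 × 8.2 = 45.90 mg/h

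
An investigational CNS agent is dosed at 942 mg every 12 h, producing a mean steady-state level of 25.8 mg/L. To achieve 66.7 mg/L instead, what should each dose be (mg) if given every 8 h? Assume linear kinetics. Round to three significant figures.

1620 mg

With linear kinetics, Css is proportional to dose rate (D/τ) at fixed clearance.
D₂ = D₁ × (Css,target / Css,current) × (τ₂/τ₁) = 942 × (66.7/25.8) × (8/12) = 1624 mg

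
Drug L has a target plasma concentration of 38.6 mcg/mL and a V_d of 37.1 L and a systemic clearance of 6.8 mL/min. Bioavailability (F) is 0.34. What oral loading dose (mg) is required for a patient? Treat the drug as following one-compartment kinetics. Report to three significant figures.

4210 mg

LD = Vd × C / F = 37.10 × 38.60 / 0.34 = 4212 mg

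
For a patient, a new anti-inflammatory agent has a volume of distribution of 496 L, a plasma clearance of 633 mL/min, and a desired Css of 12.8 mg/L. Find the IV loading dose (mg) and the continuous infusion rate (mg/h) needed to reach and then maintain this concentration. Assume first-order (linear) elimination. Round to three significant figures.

Loading: fill Vd to C_target → 496.0 L × 12.8 mg/L = 6349 mg
CL = 633 mL/min = 633 × 0.06 = 37.98 L/h
Maintenance infusion rate = CL × Css = 37.98 × 12.8 = 486.1 mg/h

(a) 6350 mg; (b) 486 mg/h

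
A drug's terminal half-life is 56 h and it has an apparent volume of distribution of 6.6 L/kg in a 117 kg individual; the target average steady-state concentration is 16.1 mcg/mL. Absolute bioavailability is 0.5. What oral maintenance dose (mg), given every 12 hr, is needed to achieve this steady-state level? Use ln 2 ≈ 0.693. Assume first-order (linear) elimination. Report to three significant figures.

Total Vd = 6.6 × 117 = 772.2 L
k = 0.693/56 = 0.01238 h⁻¹, so CL = k·Vd = 0.01238 × 772.2 = 9.560 L/h
D = CL × Css × τ / F = 9.560 × 16.1 × 12 / 0.5 = 3694 mg

3690 mg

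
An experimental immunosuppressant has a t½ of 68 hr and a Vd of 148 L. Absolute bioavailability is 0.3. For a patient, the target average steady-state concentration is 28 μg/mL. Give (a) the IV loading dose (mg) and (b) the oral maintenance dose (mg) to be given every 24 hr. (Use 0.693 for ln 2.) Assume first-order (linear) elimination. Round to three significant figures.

LD = Vd × C = 148.0 × 28 = 4144 mg
CL = 0.693 × Vd / t½ = 0.693 × 148.0 / 68 = 1.508 L/h
D = CL × Css × τ / F = 1.508 × 28 × 24 / 0.3 = 3378 mg

(a) 4140 mg; (b) 3380 mg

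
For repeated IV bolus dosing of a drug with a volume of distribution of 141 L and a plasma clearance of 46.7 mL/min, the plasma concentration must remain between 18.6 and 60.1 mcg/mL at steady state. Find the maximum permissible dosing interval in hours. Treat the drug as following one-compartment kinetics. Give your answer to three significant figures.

59.0 h

CL = 46.7 mL/min × 60/1000 = 2.802 L/h
k = CL / Vd = 2.802 / 141.0 = 0.01987 h⁻¹
Between IV bolus doses, concentration decays as C = C₀·e^(−kτ), so C_peak/C_trough = e^(kτ).
τ_max = ln(C_peak/C_trough) / k = ln(60.1/18.6) / 0.01987 = 1.173 / 0.01987 = 59.03 h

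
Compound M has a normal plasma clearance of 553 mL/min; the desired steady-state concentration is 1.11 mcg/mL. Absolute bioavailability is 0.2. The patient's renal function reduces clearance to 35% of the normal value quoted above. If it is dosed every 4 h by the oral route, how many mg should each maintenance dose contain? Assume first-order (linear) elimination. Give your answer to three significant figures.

258 mg

Convert clearance: 553 mL/min × 60 min/h ÷ 1000 mL/L = 33.18 L/h
Patient clearance = 0.35 × 33.18 = 11.61 L/h
D = CL × Css × τ / F = 11.61 × 1.11 × 4 / 0.2 = 257.7 mg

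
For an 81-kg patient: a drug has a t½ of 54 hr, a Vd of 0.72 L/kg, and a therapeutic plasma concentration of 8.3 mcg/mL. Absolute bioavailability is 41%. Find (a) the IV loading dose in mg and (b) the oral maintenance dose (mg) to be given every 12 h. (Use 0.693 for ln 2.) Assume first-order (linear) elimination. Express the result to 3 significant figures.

(a) 484 mg; (b) 182 mg

Vd(total) = 81 kg × 0.72 L/kg = 58.32 L
LD = Vd × C = 58.32 × 8.3 = 484.1 mg
CL = 0.693 × Vd / t½ = 0.693 × 58.32 / 54 = 0.7484 L/h
D = CL × Css × τ / F = 0.7484 × 8.3 × 12 / 0.41 = 181.8 mg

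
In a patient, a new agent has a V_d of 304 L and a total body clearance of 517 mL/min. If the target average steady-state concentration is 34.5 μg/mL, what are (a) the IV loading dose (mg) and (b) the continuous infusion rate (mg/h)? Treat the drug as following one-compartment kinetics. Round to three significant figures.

(a) 10500 mg; (b) 1070 mg/h

Loading dose = Vd × C = 304.0 × 34.5 = 10490 mg
CL = 517 mL/min × 60/1000 = 31.02 L/h
Infusion rate = 31.02 L/h × 34.5 mg/L = 1070 mg/h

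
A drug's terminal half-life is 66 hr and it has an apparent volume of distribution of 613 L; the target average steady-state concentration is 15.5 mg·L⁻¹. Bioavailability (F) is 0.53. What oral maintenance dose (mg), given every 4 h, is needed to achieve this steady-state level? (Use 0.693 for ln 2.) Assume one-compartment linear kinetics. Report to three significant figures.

k = 0.693/66 = 0.01050 h⁻¹, so CL = k·Vd = 0.01050 × 613.0 = 6.437 L/h
D = CL × Css × τ / F = 6.437 × 15.5 × 4 / 0.53 = 753.0 mg

753 mg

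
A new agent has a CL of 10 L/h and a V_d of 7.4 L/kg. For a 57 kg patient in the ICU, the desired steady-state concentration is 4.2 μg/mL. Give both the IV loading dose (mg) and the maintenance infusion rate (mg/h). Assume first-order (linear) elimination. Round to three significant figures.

Total Vd = 7.4 × 57 = 421.8 L
Loading: fill Vd to C_target → 421.8 L × 4.2 mg/L = 1772 mg
Maintenance infusion rate = CL × Css = 10.00 × 4.2 = 42.00 mg/h

(a) 1770 mg; (b) 42.0 mg/h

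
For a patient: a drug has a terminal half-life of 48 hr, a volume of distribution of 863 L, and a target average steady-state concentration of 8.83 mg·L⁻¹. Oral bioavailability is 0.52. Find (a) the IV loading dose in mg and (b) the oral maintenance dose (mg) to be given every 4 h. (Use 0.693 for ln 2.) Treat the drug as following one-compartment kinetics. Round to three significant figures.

(a) 7620 mg; (b) 846 mg

LD = Vd × C = 863.0 × 8.83 = 7620 mg
CL = 0.693 × Vd / t½ = 0.693 × 863.0 / 48 = 12.46 L/h
D = CL × Css × τ / F = 12.46 × 8.83 × 4 / 0.52 = 846.3 mg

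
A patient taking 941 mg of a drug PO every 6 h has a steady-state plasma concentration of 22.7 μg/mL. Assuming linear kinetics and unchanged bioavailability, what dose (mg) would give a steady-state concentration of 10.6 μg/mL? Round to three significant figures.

With linear kinetics, Css is proportional to dose rate (D/τ) at fixed clearance.
D₂ = D₁ × (Css,target / Css,current) = 941 × 10.6/22.7 = 439.4 mg

439 mg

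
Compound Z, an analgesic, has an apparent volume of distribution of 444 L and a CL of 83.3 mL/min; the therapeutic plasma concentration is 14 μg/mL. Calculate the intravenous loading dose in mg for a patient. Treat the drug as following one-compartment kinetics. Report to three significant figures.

Loading dose depends on Vd (not clearance): it fills the distribution volume.
LD = Vd × C = 444.0 × 14.00 = 6216 mg

6220 mg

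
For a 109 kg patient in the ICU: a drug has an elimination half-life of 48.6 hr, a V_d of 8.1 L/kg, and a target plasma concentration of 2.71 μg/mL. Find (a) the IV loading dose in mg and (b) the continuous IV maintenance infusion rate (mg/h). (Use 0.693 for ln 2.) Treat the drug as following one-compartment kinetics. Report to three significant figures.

(a) 2390 mg; (b) 34.1 mg/h

Vd = 8.1 L/kg × 109 kg = 882.9 L
LD = Vd × C = 882.9 × 2.71 = 2393 mg
CL = 0.693 × Vd / t½ = 0.693 × 882.9 / 48.6 = 12.59 L/h
Infusion rate = CL × Css = 12.59 × 2.71 = 34.12 mg/h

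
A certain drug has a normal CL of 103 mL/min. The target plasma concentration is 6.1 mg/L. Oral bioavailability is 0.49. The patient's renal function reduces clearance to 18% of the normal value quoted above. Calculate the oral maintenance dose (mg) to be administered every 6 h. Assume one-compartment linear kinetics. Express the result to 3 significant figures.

CL = 103 mL/min × 60/1000 = 6.180 L/h
Patient clearance = 0.18 × 6.180 = 1.112 L/h
D = CL × Css × τ / F = 1.112 × 6.1 × 6 / 0.49 = 83.06 mg

83.1 mg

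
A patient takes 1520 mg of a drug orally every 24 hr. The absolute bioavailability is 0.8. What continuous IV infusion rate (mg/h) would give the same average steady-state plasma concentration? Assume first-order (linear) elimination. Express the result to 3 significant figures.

50.7 mg/h

Equivalent systemic input: infusion rate = F·D/τ.
Rate = 0.8 × 1520 / 24 = 50.67 mg/h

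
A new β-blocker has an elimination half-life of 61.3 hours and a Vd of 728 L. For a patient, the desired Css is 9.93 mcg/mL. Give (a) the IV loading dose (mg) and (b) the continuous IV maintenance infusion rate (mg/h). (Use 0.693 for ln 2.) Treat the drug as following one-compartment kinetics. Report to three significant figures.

(a) 7230 mg; (b) 81.7 mg/h

LD = Vd × C = 728.0 × 9.93 = 7229 mg
CL = 0.693 × Vd / t½ = 0.693 × 728.0 / 61.3 = 8.230 L/h
Infusion rate = CL × Css = 8.230 × 9.93 = 81.72 mg/h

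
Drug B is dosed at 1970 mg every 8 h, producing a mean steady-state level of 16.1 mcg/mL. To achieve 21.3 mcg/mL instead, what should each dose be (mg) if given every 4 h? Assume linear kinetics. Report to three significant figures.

For first-order elimination, Css ∝ F·D/(CL·τ); F and CL are unchanged, so Css ∝ D/τ.
D₂ = D₁ × (Css,target / Css,current) × (τ₂/τ₁) = 1970 × (21.3/16.1) × (4/8) = 1303 mg

1300 mg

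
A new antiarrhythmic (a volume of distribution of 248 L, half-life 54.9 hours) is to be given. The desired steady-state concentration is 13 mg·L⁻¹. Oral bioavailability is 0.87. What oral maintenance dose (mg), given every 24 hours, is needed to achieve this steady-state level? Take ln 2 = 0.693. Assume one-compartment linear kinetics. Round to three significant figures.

k = 0.693/54.9 = 0.01262 h⁻¹, so CL = k·Vd = 0.01262 × 248.0 = 3.130 L/h
D = CL × Css × τ / F = 3.130 × 13 × 24 / 0.87 = 1122 mg

1120 mg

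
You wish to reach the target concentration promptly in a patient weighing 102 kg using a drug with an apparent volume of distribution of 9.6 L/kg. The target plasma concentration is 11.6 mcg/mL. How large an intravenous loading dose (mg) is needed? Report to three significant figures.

Total Vd = 9.6 × 102 = 979.2 L
LD = Vd × C = 979.2 × 11.60 = 11360 mg

11400 mg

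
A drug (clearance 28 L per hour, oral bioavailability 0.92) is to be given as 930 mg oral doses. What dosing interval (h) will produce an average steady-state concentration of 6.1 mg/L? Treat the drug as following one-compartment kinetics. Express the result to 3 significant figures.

F·D/τ = CL·Css → τ = F·D / (CL·Css).
τ = 0.92 × 930 / (28 × 6.1) = 5.009 h

5.01 h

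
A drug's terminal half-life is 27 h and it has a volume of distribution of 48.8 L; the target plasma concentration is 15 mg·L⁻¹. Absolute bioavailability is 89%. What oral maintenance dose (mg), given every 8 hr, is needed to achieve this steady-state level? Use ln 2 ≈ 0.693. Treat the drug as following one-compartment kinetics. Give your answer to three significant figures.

169 mg

CL = 0.693 × Vd / t½ = 0.693 × 48.80 / 27 = 1.253 L/h
D = CL × Css × τ / F = 1.253 × 15 × 8 / 0.89 = 168.9 mg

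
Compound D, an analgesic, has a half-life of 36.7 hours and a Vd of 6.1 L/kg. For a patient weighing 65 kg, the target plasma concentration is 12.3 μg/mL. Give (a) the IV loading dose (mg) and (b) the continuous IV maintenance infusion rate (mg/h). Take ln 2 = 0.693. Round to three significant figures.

Total Vd = 6.1 × 65 = 396.5 L
LD = Vd × C = 396.5 × 12.3 = 4877 mg
CL = 0.693 × Vd / t½ = 0.693 × 396.5 / 36.7 = 7.487 L/h
Infusion rate = CL × Css = 7.487 × 12.3 = 92.09 mg/h

(a) 4880 mg; (b) 92.1 mg/h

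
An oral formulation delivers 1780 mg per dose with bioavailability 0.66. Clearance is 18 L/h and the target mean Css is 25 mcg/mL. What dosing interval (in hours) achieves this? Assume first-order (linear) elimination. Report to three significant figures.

2.61 h

F·D/τ = CL·Css → τ = F·D / (CL·Css).
τ = 0.66 × 1780 / (18 × 25) = 2.611 h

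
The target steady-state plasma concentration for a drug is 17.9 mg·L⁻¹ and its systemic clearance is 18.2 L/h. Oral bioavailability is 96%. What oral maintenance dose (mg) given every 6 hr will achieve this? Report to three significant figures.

2040 mg

D = CL × Css × τ / F = 18.20 × 17.9 × 6 / 0.96 = 2036 mg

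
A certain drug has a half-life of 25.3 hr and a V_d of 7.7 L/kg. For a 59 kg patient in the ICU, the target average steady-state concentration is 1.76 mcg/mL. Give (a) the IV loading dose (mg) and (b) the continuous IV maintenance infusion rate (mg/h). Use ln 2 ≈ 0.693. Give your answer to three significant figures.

(a) 800 mg; (b) 21.9 mg/h

Total Vd = 7.7 × 59 = 454.3 L
LD = Vd × C = 454.3 × 1.76 = 799.6 mg
CL = 0.693 × Vd / t½ = 0.693 × 454.3 / 25.3 = 12.44 L/h
Infusion rate = CL × Css = 12.44 × 1.76 = 21.89 mg/h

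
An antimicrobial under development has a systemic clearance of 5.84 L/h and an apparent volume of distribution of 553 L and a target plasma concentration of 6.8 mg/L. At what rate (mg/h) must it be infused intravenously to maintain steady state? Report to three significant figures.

39.7 mg/h

Rate = CL × Css = 5.840 × 6.8 = 39.71 mg/h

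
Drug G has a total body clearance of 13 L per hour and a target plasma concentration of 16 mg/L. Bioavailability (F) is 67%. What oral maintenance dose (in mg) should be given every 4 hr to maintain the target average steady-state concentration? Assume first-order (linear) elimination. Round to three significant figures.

1240 mg

At steady state, dose per interval replaces the amount cleared in that interval: F·D/τ = CL·Css.
D = CL × Css × τ / F = 13.00 × 16 × 4 / 0.67 = 1242 mg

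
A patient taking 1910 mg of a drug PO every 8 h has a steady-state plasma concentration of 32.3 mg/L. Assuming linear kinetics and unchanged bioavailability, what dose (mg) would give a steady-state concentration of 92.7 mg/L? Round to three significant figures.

With linear kinetics, Css is proportional to dose rate (D/τ) at fixed clearance.
D₂ = D₁ × (Css,target / Css,current) = 1910 × 92.7/32.3 = 5482 mg

5480 mg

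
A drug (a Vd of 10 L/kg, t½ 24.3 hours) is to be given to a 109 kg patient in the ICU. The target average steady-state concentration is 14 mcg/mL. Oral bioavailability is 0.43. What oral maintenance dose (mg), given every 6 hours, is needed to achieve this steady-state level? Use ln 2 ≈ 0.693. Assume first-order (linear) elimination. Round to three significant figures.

6070 mg

Vd(total) = 109 kg × 10 L/kg = 1090 L
CL = 0.693 × Vd / t½ = 0.693 × 1090 / 24.3 = 31.09 L/h
D = CL × Css × τ / F = 31.09 × 14 × 6 / 0.43 = 6073 mg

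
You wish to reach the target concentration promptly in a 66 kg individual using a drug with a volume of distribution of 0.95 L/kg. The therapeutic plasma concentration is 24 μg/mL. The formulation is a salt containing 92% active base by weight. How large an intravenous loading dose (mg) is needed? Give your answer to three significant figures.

1640 mg

Vd = 0.95 L/kg × 66 kg = 62.70 L
LD = Vd × C / S = 62.70 × 24.00 / 0.92 = 1636 mg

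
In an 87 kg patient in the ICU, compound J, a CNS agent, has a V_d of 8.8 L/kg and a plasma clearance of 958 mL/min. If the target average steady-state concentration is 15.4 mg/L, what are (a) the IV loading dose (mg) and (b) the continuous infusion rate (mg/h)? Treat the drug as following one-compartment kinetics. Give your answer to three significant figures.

(a) 11800 mg; (b) 885 mg/h

Vd(total) = 87 kg × 8.8 L/kg = 765.6 L
Loading dose = Vd × C = 765.6 × 15.4 = 11790 mg
CL = 958 mL/min × 60/1000 = 57.48 L/h
Maintenance infusion rate = CL × Css = 57.48 × 15.4 = 885.2 mg/h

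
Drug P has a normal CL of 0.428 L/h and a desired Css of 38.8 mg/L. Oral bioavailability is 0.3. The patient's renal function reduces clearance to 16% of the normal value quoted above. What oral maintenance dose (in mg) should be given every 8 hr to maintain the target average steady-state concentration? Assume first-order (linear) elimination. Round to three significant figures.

70.9 mg

Patient clearance = 0.16 × 0.4280 = 0.06848 L/h
D = CL × Css × τ / F = 0.06848 × 38.8 × 8 / 0.3 = 70.85 mg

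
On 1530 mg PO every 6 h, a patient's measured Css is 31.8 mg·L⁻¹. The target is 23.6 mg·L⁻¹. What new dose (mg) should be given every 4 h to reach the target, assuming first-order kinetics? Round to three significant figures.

757 mg

For first-order elimination, Css ∝ F·D/(CL·τ); F and CL are unchanged, so Css ∝ D/τ.
D₂ = D₁ × (Css,target / Css,current) × (τ₂/τ₁) = 1530 × (23.6/31.8) × (4/6) = 757.0 mg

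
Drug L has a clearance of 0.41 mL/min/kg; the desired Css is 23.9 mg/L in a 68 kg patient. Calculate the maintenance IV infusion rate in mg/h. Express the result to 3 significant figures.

40.0 mg/h

CL = 0.41 mL/min/kg × 68 kg = 27.88 mL/min = 27.88 × 60/1000 = 1.673 L/h
At steady state, infusion rate equals elimination rate: rate in = CL × Css.
R₀ = 1.673 × 23.9 = 39.98 mg/h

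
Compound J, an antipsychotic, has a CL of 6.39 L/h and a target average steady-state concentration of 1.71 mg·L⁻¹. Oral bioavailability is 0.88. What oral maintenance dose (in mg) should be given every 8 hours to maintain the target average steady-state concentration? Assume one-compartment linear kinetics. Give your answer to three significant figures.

D = CL × Css × τ / F = 6.390 × 1.71 × 8 / 0.88 = 99.34 mg

99.3 mg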